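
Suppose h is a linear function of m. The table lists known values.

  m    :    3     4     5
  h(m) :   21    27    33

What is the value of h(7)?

45

First differences: 6, 6.
Level-1 differences are constant, so h has degree 1.
Fitting a degree-1 polynomial gives h(m) = 6m + 3.
Then h(7) = 45.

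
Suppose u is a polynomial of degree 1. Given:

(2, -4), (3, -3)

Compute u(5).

-1

Write u(t) = at + b; the 2 given values yield a linear system in the 2 coefficients.
Solving, u(t) = t - 6.
Then u(5) = -1.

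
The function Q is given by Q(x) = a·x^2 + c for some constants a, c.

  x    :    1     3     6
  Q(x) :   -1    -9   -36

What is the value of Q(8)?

From Q(1) = -1 and Q(3) = -9: 1a + c = -1 and 9a + c = -9.
Subtracting: 8a = -8, so a = -1; then c = -1 − (-1)·1 = 0.
So Q(x) = -1x² + 0, and Q(8) = -64.

-64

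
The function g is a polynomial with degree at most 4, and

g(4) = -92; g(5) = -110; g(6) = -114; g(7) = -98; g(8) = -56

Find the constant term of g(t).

First differences: -18, -4, 16, 42. Second differences: 14, 20, 26. Third differences: 6, 6.
Level-3 differences are constant, so g has degree 3.
Fitting a degree-3 polynomial gives g(t) = t³ - 8t² - 7t.
The constant term is g(0) = 0.

0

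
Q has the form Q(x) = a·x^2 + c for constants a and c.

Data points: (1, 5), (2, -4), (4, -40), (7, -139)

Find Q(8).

From Q(1) = 5 and Q(2) = -4: 1a + c = 5 and 4a + c = -4.
Subtracting: 3a = -9, so a = -3; then c = 5 − (-3)·1 = 8.
So Q(x) = -3x² + 8, and Q(8) = -184.

-184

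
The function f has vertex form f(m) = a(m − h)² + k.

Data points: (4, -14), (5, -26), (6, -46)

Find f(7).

First differences -12, -20; second difference -8 = 2a, so a = -4.
Expanding, the m-coefficient is −2ah = 8h; matching it to the data gives h = 3, and then k = -10.
So f(m) = -4(m − 3)² − 10.
f(7) = -4·4² − 10 = -74.

-74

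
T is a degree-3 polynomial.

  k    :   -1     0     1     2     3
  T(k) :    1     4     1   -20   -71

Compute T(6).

First differences: 3, -3, -21, -51. Second differences: -6, -18, -30. Third differences: -12, -12.
Level-3 differences are constant, so T has degree 3.
Fitting a degree-3 polynomial gives T(k) = -2k³ - 3k² + 2k + 4.
Then T(6) = -524.

-524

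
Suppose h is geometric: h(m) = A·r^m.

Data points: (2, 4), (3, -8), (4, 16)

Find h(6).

64

Consecutive ratio: -8/4 = -2, and 16/(-8) = -2, so r = -2.
Then A·(-2)^2 = 4 gives A = 1, and h(m) = 1·(-2)^m.
h(6) = 1·(-2)^6 = 64.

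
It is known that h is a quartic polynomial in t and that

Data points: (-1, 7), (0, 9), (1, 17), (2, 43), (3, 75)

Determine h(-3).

-147

Write h(t) = at^4 + bt³ + ct² + dt + e; the 5 given values yield a linear system in the 5 coefficients.
Solving, h(t) = -t^4 + 4t³ + 4t² + t + 9.
Then h(-3) = -147.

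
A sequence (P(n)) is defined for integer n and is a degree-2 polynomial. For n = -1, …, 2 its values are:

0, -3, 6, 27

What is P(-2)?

15

Write P(n) = an² + bn + c; the 4 given values yield a linear system in the 3 coefficients.
Solving, P(n) = 6n² + 3n - 3.
Then P(-2) = 15.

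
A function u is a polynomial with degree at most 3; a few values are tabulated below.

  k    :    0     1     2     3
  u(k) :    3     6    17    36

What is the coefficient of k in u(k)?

-1

First differences: 3, 11, 19. Second differences: 8, 8.
Level-2 differences are constant, so u has degree 2.
Fitting a degree-2 polynomial gives u(k) = 4k² - k + 3.
The coefficient of k is -1.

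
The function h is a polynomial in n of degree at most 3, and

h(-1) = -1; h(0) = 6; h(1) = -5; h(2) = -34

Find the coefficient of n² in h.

Write h(n) = an³ + bn² + cn + d; the 4 given values yield a linear system in the 4 coefficients.
Solving, the leading coefficient vanishes, and h(n) = -9n² - 2n + 6.
The coefficient of n² is -9.

-9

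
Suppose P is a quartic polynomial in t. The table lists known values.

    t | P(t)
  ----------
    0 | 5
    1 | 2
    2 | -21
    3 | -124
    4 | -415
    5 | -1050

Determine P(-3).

Write P(t) = at^4 + bt³ + ct² + dt + e; the 6 given values yield a linear system in the 5 coefficients.
Solving, P(t) = -2t^4 + 2t³ - 2t² - t + 5.
Then P(-3) = -226.

-226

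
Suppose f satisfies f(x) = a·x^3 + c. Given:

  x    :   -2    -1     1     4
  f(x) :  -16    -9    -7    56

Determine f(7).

From f(-2) = -16 and f(-1) = -9: -8a + c = -16 and -1a + c = -9.
Subtracting: 7a = 7, so a = 1; then c = -16 − 1·(-8) = -8.
So f(x) = 1x³ − 8, and f(7) = 335.

335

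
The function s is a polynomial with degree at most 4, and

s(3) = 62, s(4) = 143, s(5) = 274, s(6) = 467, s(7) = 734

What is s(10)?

Write s(k) = ak^4 + bk³ + ck² + dk + e; the 5 given values yield a linear system in the 5 coefficients.
Solving, the leading coefficient vanishes, and s(k) = 2k³ + k² - 1.
Then s(10) = 2099.

2099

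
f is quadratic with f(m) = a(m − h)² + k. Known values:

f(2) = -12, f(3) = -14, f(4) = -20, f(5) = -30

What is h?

2

First differences -2, -6, -10; second difference -4 = 2a, so a = -2.
Expanding, the m-coefficient is −2ah = 4h; matching it to the data gives h = 2, and then k = -12.
So f(m) = -2(m − 2)² − 12.
Hence h = 2.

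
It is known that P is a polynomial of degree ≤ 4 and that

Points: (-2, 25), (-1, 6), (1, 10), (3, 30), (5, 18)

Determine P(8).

-165

Write P(t) = at^4 + bt³ + ct² + dt + e; the 5 given values yield a linear system in the 5 coefficients.
Solving, the leading coefficient vanishes, and P(t) = -t³ + 5t² + 3t + 3.
Then P(8) = -165.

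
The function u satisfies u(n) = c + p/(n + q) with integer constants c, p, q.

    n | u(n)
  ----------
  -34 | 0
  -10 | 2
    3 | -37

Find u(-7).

3

(u(n) − c)(n + q) = p for each data point; the three points give a linear system in c and q, then p follows.
Solving: c = -1, q = -2, p = -36, so u(n) = -1 − 36/(n − 2).
Then u(-7) = -1 − 36/(-9) = 3.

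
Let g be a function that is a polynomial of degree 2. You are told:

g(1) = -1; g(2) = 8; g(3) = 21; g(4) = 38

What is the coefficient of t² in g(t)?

2

Write g(t) = at² + bt + c; the 4 given values yield a linear system in the 3 coefficients.
Solving, g(t) = 2t² + 3t - 6.
The coefficient of t² is 2.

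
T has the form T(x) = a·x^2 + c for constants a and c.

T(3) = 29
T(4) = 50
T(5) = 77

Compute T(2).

14

From T(3) = 29 and T(4) = 50: 9a + c = 29 and 16a + c = 50.
Subtracting: 7a = 21, so a = 3; then c = 29 − 3·9 = 2.
So T(x) = 3x² + 2, and T(2) = 14.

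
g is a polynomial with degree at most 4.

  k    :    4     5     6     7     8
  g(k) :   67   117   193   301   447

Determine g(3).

First differences: 50, 76, 108, 146. Second differences: 26, 32, 38. Third differences: 6, 6.
Level-3 differences are constant, so g has degree 3.
Fitting a degree-3 polynomial gives g(k) = k³ - 2k² + 7k + 7.
Then g(3) = 37.

37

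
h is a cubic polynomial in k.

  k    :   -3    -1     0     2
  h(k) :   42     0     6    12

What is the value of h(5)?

Write h(k) = ak³ + bk² + ck + d; the 4 given values yield a linear system in the 4 coefficients.
Solving, h(k) = -2k³ + k² + 9k + 6.
Then h(5) = -174.

-174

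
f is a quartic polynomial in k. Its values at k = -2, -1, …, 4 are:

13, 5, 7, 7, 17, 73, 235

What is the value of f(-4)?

227

Write f(k) = ak^4 + bk³ + ck² + dk + e; the 7 given values yield a linear system in the 5 coefficients.
Solving, f(k) = k^4 - 2k² + k + 7.
Then f(-4) = 227.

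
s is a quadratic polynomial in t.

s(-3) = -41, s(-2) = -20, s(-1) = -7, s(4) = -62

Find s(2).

-16

Write s(t) = at² + bt + c; the 4 given values yield a linear system in the 3 coefficients.
Solving, s(t) = -4t² + t - 2.
Then s(2) = -16.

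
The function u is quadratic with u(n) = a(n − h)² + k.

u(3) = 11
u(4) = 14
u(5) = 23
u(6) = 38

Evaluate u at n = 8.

First differences 3, 9, 15; second difference 6 = 2a, so a = 3.
Expanding, the n-coefficient is −2ah = -6h; matching it to the data gives h = 3, and then k = 11.
So u(n) = 3(n − 3)² + 11.
u(8) = 3·5² + 11 = 86.

86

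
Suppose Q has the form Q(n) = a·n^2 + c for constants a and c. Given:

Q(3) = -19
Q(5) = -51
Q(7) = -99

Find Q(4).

-33

From Q(3) = -19 and Q(5) = -51: 9a + c = -19 and 25a + c = -51.
Subtracting: 16a = -32, so a = -2; then c = -19 − (-2)·9 = -1.
So Q(n) = -2n² − 1, and Q(4) = -33.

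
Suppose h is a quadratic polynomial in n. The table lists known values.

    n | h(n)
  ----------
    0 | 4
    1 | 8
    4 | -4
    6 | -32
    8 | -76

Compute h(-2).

-16

Write h(n) = an² + bn + c; the 5 given values yield a linear system in the 3 coefficients.
Solving, h(n) = -2n² + 6n + 4.
Then h(-2) = -16.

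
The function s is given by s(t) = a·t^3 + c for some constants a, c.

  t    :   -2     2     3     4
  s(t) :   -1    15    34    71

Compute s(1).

8

From s(-2) = -1 and s(2) = 15: -8a + c = -1 and 8a + c = 15.
Subtracting: 16a = 16, so a = 1; then c = -1 − 1·(-8) = 7.
So s(t) = 1t³ + 7, and s(1) = 8.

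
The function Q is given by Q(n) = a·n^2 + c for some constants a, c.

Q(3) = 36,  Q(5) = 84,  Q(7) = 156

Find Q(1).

12

From Q(3) = 36 and Q(5) = 84: 9a + c = 36 and 25a + c = 84.
Subtracting: 16a = 48, so a = 3; then c = 36 − 3·9 = 9.
So Q(n) = 3n² + 9, and Q(1) = 12.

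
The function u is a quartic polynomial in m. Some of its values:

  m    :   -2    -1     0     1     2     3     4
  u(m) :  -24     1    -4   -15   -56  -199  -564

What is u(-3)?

-151

First differences: 25, -5, -11, -41, -143, -365. Second differences: -30, -6, -30, -102, -222. Third differences: 24, -24, -72, -120. Fourth differences: -48, -48, -48.
Level-4 differences are constant, so u has degree 4.
Fitting a degree-4 polynomial gives u(m) = -2m^4 - m² - 8m - 4.
Then u(-3) = -151.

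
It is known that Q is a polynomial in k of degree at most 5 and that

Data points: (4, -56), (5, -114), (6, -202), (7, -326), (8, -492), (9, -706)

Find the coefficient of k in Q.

3

First differences: -58, -88, -124, -166, -214. Second differences: -30, -36, -42, -48. Third differences: -6, -6, -6.
Level-3 differences are constant, so Q has degree 3.
Fitting a degree-3 polynomial gives Q(k) = -k³ + 3k - 4.
The coefficient of k is 3.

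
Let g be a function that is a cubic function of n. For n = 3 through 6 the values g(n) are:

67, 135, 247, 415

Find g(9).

1375

Write g(n) = an³ + bn² + cn + d; the 4 given values yield a linear system in the 4 coefficients.
Solving, g(n) = 2n³ - 2n² + 8n + 7.
Then g(9) = 1375.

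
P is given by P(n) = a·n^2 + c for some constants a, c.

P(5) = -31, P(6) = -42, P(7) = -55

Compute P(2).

-10

From P(5) = -31 and P(6) = -42: 25a + c = -31 and 36a + c = -42.
Subtracting: 11a = -11, so a = -1; then c = -31 − (-1)·25 = -6.
So P(n) = -1n² − 6, and P(2) = -10.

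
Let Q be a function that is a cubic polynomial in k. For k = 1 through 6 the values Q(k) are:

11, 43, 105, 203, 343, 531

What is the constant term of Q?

Write Q(k) = ak³ + bk² + ck + d; the 6 given values yield a linear system in the 4 coefficients.
Solving, Q(k) = k³ + 9k² - 2k + 3.
The constant term is Q(0) = 3.

3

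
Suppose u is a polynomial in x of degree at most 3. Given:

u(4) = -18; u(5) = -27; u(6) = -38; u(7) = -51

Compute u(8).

-66

Write u(x) = ax³ + bx² + cx + d; the 4 given values yield a linear system in the 4 coefficients.
Solving, the leading coefficient vanishes, and u(x) = -x² - 2.
Then u(8) = -66.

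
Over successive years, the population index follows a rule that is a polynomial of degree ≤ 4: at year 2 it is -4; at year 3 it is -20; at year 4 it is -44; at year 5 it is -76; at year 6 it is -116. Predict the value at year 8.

Write the value at t as f(t).
First differences: -16, -24, -32, -40. Second differences: -8, -8, -8.
Level-2 differences are constant, so f has degree 2.
Fitting a degree-2 polynomial gives f(t) = -4t² + 4t + 4.
Then f(8) = -220.

-220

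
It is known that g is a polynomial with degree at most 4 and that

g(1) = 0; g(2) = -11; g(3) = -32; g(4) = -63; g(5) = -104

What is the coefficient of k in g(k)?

Write g(k) = ak^4 + bk³ + ck² + dk + e; the 5 given values yield a linear system in the 5 coefficients.
Solving, the top 2 coefficients vanish, and g(k) = -5k² + 4k + 1.
The coefficient of k is 4.

4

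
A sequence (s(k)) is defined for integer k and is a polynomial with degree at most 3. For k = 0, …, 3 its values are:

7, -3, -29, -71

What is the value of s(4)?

-129

First differences: -10, -26, -42. Second differences: -16, -16.
Level-2 differences are constant, so s has degree 2.
Fitting a degree-2 polynomial gives s(k) = -8k² - 2k + 7.
Then s(4) = -129.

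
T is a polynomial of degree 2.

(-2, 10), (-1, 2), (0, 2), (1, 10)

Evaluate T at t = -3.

26

First differences: -8, 0, 8. Second differences: 8, 8.
Level-2 differences are constant, so T has degree 2.
Fitting a degree-2 polynomial gives T(t) = 4t² + 4t + 2.
Then T(-3) = 26.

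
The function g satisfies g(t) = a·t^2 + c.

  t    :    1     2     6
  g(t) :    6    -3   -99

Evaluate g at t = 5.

-66

From g(1) = 6 and g(2) = -3: 1a + c = 6 and 4a + c = -3.
Subtracting: 3a = -9, so a = -3; then c = 6 − (-3)·1 = 9.
So g(t) = -3t² + 9, and g(5) = -66.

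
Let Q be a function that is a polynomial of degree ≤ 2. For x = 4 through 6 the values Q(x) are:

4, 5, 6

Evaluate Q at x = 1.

1

First differences: 1, 1.
Level-1 differences are constant, so Q has degree 1.
Fitting a degree-1 polynomial gives Q(x) = x.
Then Q(1) = 1.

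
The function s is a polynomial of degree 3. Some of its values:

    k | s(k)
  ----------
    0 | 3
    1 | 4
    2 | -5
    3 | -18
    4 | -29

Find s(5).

-32

Write s(k) = ak³ + bk² + ck + d; the 5 given values yield a linear system in the 4 coefficients.
Solving, s(k) = k³ - 8k² + 8k + 3.
Then s(5) = -32.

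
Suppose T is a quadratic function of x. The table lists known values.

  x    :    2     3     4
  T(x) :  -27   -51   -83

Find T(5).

-123

Write T(x) = ax² + bx + c; the 3 given values yield a linear system in the 3 coefficients.
Solving, T(x) = -4x² - 4x - 3.
Then T(5) = -123.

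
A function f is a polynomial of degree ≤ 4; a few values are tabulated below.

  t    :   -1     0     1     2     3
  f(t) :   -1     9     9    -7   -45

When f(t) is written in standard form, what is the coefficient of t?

6

First differences: 10, 0, -16, -38. Second differences: -10, -16, -22. Third differences: -6, -6.
Level-3 differences are constant, so f has degree 3.
Fitting a degree-3 polynomial gives f(t) = -t³ - 5t² + 6t + 9.
The coefficient of t is 6.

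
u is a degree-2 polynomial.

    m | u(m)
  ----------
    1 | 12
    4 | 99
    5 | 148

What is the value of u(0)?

Write u(m) = am² + bm + c; the 3 given values yield a linear system in the 3 coefficients.
Solving, u(m) = 5m² + 4m + 3.
Then u(0) = 3.

3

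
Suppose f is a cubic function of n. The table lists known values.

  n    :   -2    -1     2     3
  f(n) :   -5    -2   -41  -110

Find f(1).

-8

Write f(n) = an³ + bn² + cn + d; the 4 given values yield a linear system in the 4 coefficients.
Solving, f(n) = -2n³ - 6n² - n + 1.
Then f(1) = -8.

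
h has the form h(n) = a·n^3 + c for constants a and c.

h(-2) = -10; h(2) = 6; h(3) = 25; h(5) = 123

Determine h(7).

From h(-2) = -10 and h(2) = 6: -8a + c = -10 and 8a + c = 6.
Subtracting: 16a = 16, so a = 1; then c = -10 − 1·(-8) = -2.
So h(n) = 1n³ − 2, and h(7) = 341.

341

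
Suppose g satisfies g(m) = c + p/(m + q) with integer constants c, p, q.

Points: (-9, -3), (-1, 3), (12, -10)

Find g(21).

-8

(g(m) − c)(m + q) = p for each data point; the three points give a linear system in c and q, then p follows.
Solving: c = -6, q = -3, p = -36, so g(m) = -6 − 36/(m − 3).
Then g(21) = -6 − 36/18 = -8.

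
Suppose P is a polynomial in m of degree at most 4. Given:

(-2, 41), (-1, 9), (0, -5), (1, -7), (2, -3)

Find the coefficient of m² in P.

Write P(m) = am^4 + bm³ + cm² + dm + e; the 5 given values yield a linear system in the 5 coefficients.
Solving, the leading coefficient vanishes, and P(m) = -m³ + 6m² - 7m - 5.
The coefficient of m² is 6.

6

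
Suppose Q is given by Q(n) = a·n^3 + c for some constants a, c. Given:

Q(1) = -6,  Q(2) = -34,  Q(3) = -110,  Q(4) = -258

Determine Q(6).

From Q(1) = -6 and Q(2) = -34: 1a + c = -6 and 8a + c = -34.
Subtracting: 7a = -28, so a = -4; then c = -6 − (-4)·1 = -2.
So Q(n) = -4n³ − 2, and Q(6) = -866.

-866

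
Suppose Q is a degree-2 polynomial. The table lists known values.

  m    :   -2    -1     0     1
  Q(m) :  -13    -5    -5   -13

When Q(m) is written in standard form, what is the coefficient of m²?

First differences: 8, 0, -8. Second differences: -8, -8.
Level-2 differences are constant, so Q has degree 2.
Fitting a degree-2 polynomial gives Q(m) = -4m² - 4m - 5.
The coefficient of m² is -4.

-4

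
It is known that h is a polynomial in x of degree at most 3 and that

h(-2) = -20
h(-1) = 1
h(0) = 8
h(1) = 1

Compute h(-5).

First differences: 21, 7, -7. Second differences: -14, -14.
Level-2 differences are constant, so h has degree 2.
Fitting a degree-2 polynomial gives h(x) = -7x² + 8.
Then h(-5) = -167.

-167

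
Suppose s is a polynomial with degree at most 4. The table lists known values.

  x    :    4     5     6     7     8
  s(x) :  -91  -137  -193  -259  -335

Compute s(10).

Write s(x) = ax^4 + bx³ + cx² + dx + e; the 5 given values yield a linear system in the 5 coefficients.
Solving, the top 2 coefficients vanish, and s(x) = -5x² - x - 7.
Then s(10) = -517.

-517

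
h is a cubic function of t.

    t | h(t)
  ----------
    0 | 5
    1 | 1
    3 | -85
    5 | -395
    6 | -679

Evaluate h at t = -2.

25

Write h(t) = at³ + bt² + ct + d; the 5 given values yield a linear system in the 4 coefficients.
Solving, h(t) = -3t³ - t² + 5.
Then h(-2) = 25.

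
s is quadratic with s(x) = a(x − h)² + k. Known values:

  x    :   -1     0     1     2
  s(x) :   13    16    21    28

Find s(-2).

12

First differences 3, 5, 7; second difference 2 = 2a, so a = 1.
Expanding, the x-coefficient is −2ah = -2h; matching it to the data gives h = -2, and then k = 12.
So s(x) = 1(x + 2)² + 12.
s(-2) = 1·0² + 12 = 12.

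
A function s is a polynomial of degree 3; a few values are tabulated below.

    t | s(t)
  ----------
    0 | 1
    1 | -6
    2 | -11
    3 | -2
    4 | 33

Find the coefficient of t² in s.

Write s(t) = at³ + bt² + ct + d; the 5 given values yield a linear system in the 4 coefficients.
Solving, s(t) = 2t³ - 5t² - 4t + 1.
The coefficient of t² is -5.

-5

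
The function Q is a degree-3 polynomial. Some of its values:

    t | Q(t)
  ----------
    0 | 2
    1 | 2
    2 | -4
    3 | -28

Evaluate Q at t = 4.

-82

Write Q(t) = at³ + bt² + ct + d; the 4 given values yield a linear system in the 4 coefficients.
Solving, Q(t) = -2t³ + 3t² - t + 2.
Then Q(4) = -82.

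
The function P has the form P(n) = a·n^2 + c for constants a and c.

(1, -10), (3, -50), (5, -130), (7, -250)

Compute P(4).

-85

From P(1) = -10 and P(3) = -50: 1a + c = -10 and 9a + c = -50.
Subtracting: 8a = -40, so a = -5; then c = -10 − (-5)·1 = -5.
So P(n) = -5n² − 5, and P(4) = -85.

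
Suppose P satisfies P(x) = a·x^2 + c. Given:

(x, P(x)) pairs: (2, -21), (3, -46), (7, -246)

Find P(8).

-321

From P(2) = -21 and P(3) = -46: 4a + c = -21 and 9a + c = -46.
Subtracting: 5a = -25, so a = -5; then c = -21 − (-5)·4 = -1.
So P(x) = -5x² − 1, and P(8) = -321.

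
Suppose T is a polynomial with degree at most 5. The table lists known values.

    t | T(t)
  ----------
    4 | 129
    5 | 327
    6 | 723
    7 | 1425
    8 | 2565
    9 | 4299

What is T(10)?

First differences: 198, 396, 702, 1140, 1734. Second differences: 198, 306, 438, 594. Third differences: 108, 132, 156. Fourth differences: 24, 24.
Level-4 differences are constant, so T has degree 4.
Fitting a degree-4 polynomial gives T(t) = t^4 - 4t³ + 8t² + t - 3.
Then T(10) = 6807.

6807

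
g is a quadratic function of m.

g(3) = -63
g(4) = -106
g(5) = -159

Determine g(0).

Write g(m) = am² + bm + c; the 3 given values yield a linear system in the 3 coefficients.
Solving, g(m) = -5m² - 8m + 6.
Then g(0) = 6.

6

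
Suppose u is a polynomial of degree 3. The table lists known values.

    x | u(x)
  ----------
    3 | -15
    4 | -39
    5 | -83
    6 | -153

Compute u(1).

-3

Write u(x) = ax³ + bx² + cx + d; the 4 given values yield a linear system in the 4 coefficients.
Solving, u(x) = -x³ + 2x² - x - 3.
Then u(1) = -3.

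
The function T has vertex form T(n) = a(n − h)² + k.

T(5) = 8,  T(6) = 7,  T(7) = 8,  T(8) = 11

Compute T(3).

First differences -1, 1, 3; second difference 2 = 2a, so a = 1.
Expanding, the n-coefficient is −2ah = -2h; matching it to the data gives h = 6, and then k = 7.
So T(n) = 1(n − 6)² + 7.
T(3) = 1·(-3)² + 7 = 16.

16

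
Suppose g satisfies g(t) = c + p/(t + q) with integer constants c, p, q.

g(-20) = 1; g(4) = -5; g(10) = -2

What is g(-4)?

(g(t) − c)(t + q) = p for each data point; the three points give a linear system in c and q, then p follows.
Solving: c = 0, q = 0, p = -20, so g(t) = -20/(t + 0).
Then g(-4) = 0 − 20/(-4) = 5.

5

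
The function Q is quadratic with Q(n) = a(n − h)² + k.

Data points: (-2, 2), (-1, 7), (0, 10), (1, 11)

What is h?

1

First differences 5, 3, 1; second difference -2 = 2a, so a = -1.
Expanding, the n-coefficient is −2ah = 2h; matching it to the data gives h = 1, and then k = 11.
So Q(n) = -1(n − 1)² + 11.
Hence h = 1.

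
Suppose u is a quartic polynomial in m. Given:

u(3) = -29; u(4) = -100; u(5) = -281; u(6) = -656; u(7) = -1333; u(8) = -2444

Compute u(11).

First differences: -71, -181, -375, -677, -1111. Second differences: -110, -194, -302, -434. Third differences: -84, -108, -132. Fourth differences: -24, -24.
Level-4 differences are constant, so u has degree 4.
Fitting a degree-4 polynomial gives u(m) = -m^4 + 4m³ - 6m² - 2m + 4.
Then u(11) = -10061.

-10061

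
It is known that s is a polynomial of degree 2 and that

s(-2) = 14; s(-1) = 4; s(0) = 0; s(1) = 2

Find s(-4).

Write s(t) = at² + bt + c; the 4 given values yield a linear system in the 3 coefficients.
Solving, s(t) = 3t² - t.
Then s(-4) = 52.

52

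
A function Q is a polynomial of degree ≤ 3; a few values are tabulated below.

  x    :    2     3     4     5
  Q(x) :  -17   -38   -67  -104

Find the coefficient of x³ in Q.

First differences: -21, -29, -37. Second differences: -8, -8.
Level-2 differences are constant, so Q has degree 2.
Fitting a degree-2 polynomial gives Q(x) = -4x² - x + 1.
The coefficient of x³ is 0.

0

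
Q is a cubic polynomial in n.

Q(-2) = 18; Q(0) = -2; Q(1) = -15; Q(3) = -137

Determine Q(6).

Write Q(n) = an³ + bn² + cn + d; the 4 given values yield a linear system in the 4 coefficients.
Solving, Q(n) = -3n³ - 4n² - 6n - 2.
Then Q(6) = -830.

-830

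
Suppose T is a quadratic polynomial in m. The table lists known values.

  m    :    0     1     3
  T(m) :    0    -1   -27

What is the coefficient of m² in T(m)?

-4

Write T(m) = am² + bm + c; the 3 given values yield a linear system in the 3 coefficients.
Solving, T(m) = -4m² + 3m.
The coefficient of m² is -4.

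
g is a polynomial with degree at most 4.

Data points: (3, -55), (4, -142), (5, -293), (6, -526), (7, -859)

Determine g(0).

2

First differences: -87, -151, -233, -333. Second differences: -64, -82, -100. Third differences: -18, -18.
Level-3 differences are constant, so g has degree 3.
Fitting a degree-3 polynomial gives g(x) = -3x³ + 4x² - 4x + 2.
Then g(0) = 2.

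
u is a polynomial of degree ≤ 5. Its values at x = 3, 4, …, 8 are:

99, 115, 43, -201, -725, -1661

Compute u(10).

-5417

First differences: 16, -72, -244, -524, -936. Second differences: -88, -172, -280, -412. Third differences: -84, -108, -132. Fourth differences: -24, -24.
Level-4 differences are constant, so u has degree 4.
Fitting a degree-4 polynomial gives u(x) = -x^4 + 4x³ + 5x² + 8x + 3.
Then u(10) = -5417.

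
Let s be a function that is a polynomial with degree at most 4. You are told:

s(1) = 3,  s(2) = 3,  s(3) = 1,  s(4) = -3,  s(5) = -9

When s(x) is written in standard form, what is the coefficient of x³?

0

Write s(x) = ax^4 + bx³ + cx² + dx + e; the 5 given values yield a linear system in the 5 coefficients.
Solving, the top 2 coefficients vanish, and s(x) = -x² + 3x + 1.
The coefficient of x³ is 0.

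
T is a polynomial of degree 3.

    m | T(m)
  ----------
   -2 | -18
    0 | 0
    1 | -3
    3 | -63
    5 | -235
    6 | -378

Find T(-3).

-27

Write T(m) = am³ + bm² + cm + d; the 6 given values yield a linear system in the 4 coefficients.
Solving, T(m) = -m³ - 5m² + 3m.
Then T(-3) = -27.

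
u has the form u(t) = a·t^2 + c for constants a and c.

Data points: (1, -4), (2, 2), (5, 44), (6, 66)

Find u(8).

From u(1) = -4 and u(2) = 2: 1a + c = -4 and 4a + c = 2.
Subtracting: 3a = 6, so a = 2; then c = -4 − 2·1 = -6.
So u(t) = 2t² − 6, and u(8) = 122.

122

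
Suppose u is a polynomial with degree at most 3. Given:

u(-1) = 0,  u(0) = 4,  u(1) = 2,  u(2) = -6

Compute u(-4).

-48

Write u(n) = an³ + bn² + cn + d; the 4 given values yield a linear system in the 4 coefficients.
Solving, the leading coefficient vanishes, and u(n) = -3n² + n + 4.
Then u(-4) = -48.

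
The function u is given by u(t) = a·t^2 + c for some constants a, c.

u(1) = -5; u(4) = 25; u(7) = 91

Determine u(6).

65

From u(1) = -5 and u(4) = 25: 1a + c = -5 and 16a + c = 25.
Subtracting: 15a = 30, so a = 2; then c = -5 − 2·1 = -7.
So u(t) = 2t² − 7, and u(6) = 65.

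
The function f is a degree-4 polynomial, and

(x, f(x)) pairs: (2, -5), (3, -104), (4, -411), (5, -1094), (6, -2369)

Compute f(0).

1

Write f(x) = ax^4 + bx³ + cx² + dx + e; the 5 given values yield a linear system in the 5 coefficients.
Solving, f(x) = -2x^4 + 6x² + x + 1.
Then f(0) = 1.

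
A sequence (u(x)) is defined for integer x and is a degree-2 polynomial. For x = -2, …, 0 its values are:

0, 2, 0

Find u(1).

Write u(x) = ax² + bx + c; the 3 given values yield a linear system in the 3 coefficients.
Solving, u(x) = -2x² - 4x.
Then u(1) = -6.

-6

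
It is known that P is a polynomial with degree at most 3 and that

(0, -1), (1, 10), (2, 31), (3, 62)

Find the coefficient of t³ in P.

First differences: 11, 21, 31. Second differences: 10, 10.
Level-2 differences are constant, so P has degree 2.
Fitting a degree-2 polynomial gives P(t) = 5t² + 6t - 1.
The coefficient of t³ is 0.

0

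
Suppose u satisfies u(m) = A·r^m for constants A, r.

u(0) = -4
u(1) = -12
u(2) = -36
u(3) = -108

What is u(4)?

-324

Consecutive ratio: -12/(-4) = 3, and -36/(-12) = 3, so r = 3.
Then A·3^0 = -4 gives A = -4, and u(m) = -4·3^m.
u(4) = -4·3^4 = -324.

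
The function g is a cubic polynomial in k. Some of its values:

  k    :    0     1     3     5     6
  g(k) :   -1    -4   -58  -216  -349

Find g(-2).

-13

Write g(k) = ak³ + bk² + ck + d; the 5 given values yield a linear system in the 4 coefficients.
Solving, g(k) = -k³ - 4k² + 2k - 1.
Then g(-2) = -13.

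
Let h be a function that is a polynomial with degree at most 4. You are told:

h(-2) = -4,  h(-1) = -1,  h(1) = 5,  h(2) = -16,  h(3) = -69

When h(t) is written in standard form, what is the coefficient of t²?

-4

Write h(t) = at^4 + bt³ + ct² + dt + e; the 5 given values yield a linear system in the 5 coefficients.
Solving, the leading coefficient vanishes, and h(t) = -2t³ - 4t² + 5t + 6.
The coefficient of t² is -4.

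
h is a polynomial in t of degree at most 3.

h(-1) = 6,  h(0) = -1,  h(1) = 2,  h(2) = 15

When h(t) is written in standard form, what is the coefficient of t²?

5

First differences: -7, 3, 13. Second differences: 10, 10.
Level-2 differences are constant, so h has degree 2.
Fitting a degree-2 polynomial gives h(t) = 5t² - 2t - 1.
The coefficient of t² is 5.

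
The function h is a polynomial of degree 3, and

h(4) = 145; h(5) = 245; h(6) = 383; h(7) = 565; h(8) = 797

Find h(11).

1853

First differences: 100, 138, 182, 232. Second differences: 38, 44, 50. Third differences: 6, 6.
Level-3 differences are constant, so h has degree 3.
Fitting a degree-3 polynomial gives h(m) = m³ + 4m² + 3m + 5.
Then h(11) = 1853.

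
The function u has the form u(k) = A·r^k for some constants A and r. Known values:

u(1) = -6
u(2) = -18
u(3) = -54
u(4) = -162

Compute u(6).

-1458

Consecutive ratio: -18/(-6) = 3, and -54/(-18) = 3, so r = 3.
Then A·3^1 = -6 gives A = -2, and u(k) = -2·3^k.
u(6) = -2·3^6 = -1458.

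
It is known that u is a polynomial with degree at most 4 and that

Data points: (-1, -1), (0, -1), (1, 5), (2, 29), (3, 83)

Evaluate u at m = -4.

Write u(m) = am^4 + bm³ + cm² + dm + e; the 5 given values yield a linear system in the 5 coefficients.
Solving, the leading coefficient vanishes, and u(m) = 2m³ + 3m² + m - 1.
Then u(-4) = -85.

-85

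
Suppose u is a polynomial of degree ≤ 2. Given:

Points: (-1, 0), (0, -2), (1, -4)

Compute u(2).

-6

Write u(m) = am² + bm + c; the 3 given values yield a linear system in the 3 coefficients.
Solving, the leading coefficient vanishes, and u(m) = -2m - 2.
Then u(2) = -6.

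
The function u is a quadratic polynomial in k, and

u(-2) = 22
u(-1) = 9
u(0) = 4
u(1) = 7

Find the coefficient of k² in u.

4

Write u(k) = ak² + bk + c; the 4 given values yield a linear system in the 3 coefficients.
Solving, u(k) = 4k² - k + 4.
The coefficient of k² is 4.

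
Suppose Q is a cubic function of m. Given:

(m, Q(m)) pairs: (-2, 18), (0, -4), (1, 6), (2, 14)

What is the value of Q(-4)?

176

Write Q(m) = am³ + bm² + cm + d; the 4 given values yield a linear system in the 4 coefficients.
Solving, Q(m) = -2m³ + 5m² + 7m - 4.
Then Q(-4) = 176.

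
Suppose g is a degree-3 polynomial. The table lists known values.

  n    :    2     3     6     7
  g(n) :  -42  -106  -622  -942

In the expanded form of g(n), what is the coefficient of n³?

Write g(n) = an³ + bn² + cn + d; the 4 given values yield a linear system in the 4 coefficients.
Solving, g(n) = -2n³ - 5n² - n - 4.
The coefficient of n³ is -2.

-2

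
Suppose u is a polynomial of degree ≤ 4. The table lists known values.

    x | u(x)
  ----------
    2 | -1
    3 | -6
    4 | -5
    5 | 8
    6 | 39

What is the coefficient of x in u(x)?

First differences: -5, 1, 13, 31. Second differences: 6, 12, 18. Third differences: 6, 6.
Level-3 differences are constant, so u has degree 3.
Fitting a degree-3 polynomial gives u(x) = x³ - 6x² + 6x + 3.
The coefficient of x is 6.

6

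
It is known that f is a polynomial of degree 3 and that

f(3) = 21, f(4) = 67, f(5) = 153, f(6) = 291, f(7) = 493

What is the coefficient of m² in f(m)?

First differences: 46, 86, 138, 202. Second differences: 40, 52, 64. Third differences: 12, 12.
Level-3 differences are constant, so f has degree 3.
Fitting a degree-3 polynomial gives f(m) = 2m³ - 4m² + 3.
The coefficient of m² is -4.

-4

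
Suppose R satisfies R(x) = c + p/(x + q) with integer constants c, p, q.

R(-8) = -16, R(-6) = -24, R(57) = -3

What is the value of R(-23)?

-7

(R(x) − c)(x + q) = p for each data point; the three points give a linear system in c and q, then p follows.
Solving: c = -4, q = 3, p = 60, so R(x) = -4 + 60/(x + 3).
Then R(-23) = -4 + 60/(-20) = -7.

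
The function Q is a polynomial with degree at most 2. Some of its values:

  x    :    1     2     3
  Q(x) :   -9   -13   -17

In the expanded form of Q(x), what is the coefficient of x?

-4

First differences: -4, -4.
Level-1 differences are constant, so Q has degree 1.
Fitting a degree-1 polynomial gives Q(x) = -4x - 5.
The coefficient of x is -4.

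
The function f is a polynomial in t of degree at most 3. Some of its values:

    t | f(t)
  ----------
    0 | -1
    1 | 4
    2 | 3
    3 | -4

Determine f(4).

First differences: 5, -1, -7. Second differences: -6, -6.
Level-2 differences are constant, so f has degree 2.
Fitting a degree-2 polynomial gives f(t) = -3t² + 8t - 1.
Then f(4) = -17.

-17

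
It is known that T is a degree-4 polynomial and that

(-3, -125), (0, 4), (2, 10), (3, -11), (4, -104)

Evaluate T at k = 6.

-818

Write T(k) = ak^4 + bk³ + ck² + dk + e; the 5 given values yield a linear system in the 5 coefficients.
Solving, T(k) = -k^4 + 2k³ + k² + k + 4.
Then T(6) = -818.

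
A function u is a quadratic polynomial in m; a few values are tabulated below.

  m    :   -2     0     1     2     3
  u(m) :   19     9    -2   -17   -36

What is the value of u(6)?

Write u(m) = am² + bm + c; the 5 given values yield a linear system in the 3 coefficients.
Solving, u(m) = -2m² - 9m + 9.
Then u(6) = -117.

-117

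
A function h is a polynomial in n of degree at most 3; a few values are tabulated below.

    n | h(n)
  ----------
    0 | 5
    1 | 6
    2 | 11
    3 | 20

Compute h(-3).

First differences: 1, 5, 9. Second differences: 4, 4.
Level-2 differences are constant, so h has degree 2.
Fitting a degree-2 polynomial gives h(n) = 2n² - n + 5.
Then h(-3) = 26.

26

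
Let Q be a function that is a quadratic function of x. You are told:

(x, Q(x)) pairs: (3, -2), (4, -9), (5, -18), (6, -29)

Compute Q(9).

-74

First differences: -7, -9, -11. Second differences: -2, -2.
Level-2 differences are constant, so Q has degree 2.
Fitting a degree-2 polynomial gives Q(x) = -x² + 7.
Then Q(9) = -74.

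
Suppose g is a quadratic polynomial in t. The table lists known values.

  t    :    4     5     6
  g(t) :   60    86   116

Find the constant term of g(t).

Write g(t) = at² + bt + c; the 3 given values yield a linear system in the 3 coefficients.
Solving, g(t) = 2t² + 8t - 4.
The constant term is g(0) = -4.

-4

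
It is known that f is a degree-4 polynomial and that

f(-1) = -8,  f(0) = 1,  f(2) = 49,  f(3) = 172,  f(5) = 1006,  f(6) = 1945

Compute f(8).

Write f(x) = ax^4 + bx³ + cx² + dx + e; the 6 given values yield a linear system in the 5 coefficients.
Solving, f(x) = x^4 + 3x³ - x² + 6x + 1.
Then f(8) = 5617.

5617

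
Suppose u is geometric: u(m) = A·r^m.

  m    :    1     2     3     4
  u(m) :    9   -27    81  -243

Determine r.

-3

Consecutive ratio: -27/9 = -3, and 81/(-27) = -3, so r = -3.
Then A·(-3)^1 = 9 gives A = -3, and u(m) = -3·(-3)^m.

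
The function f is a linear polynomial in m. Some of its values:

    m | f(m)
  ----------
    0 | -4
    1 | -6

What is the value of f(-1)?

-2

Write f(m) = am + b; the 2 given values yield a linear system in the 2 coefficients.
Solving, f(m) = -2m - 4.
Then f(-1) = -2.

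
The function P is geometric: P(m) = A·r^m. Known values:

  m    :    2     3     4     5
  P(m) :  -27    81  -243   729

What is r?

-3

Consecutive ratio: 81/(-27) = -3, and -243/81 = -3, so r = -3.
Then A·(-3)^2 = -27 gives A = -3, and P(m) = -3·(-3)^m.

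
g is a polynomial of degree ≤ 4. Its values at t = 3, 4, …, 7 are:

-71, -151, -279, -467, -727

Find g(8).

-1071

First differences: -80, -128, -188, -260. Second differences: -48, -60, -72. Third differences: -12, -12.
Level-3 differences are constant, so g has degree 3.
Fitting a degree-3 polynomial gives g(t) = -2t³ - 6t + 1.
Then g(8) = -1071.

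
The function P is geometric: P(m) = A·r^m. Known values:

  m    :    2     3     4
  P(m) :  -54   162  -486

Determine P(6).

-4374

Consecutive ratio: 162/(-54) = -3, and -486/162 = -3, so r = -3.
Then A·(-3)^2 = -54 gives A = -6, and P(m) = -6·(-3)^m.
P(6) = -6·(-3)^6 = -4374.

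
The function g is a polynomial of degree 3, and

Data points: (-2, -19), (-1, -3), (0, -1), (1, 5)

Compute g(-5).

-331

Write g(k) = ak³ + bk² + ck + d; the 4 given values yield a linear system in the 4 coefficients.
Solving, g(k) = 3k³ + 2k² + k - 1.
Then g(-5) = -331.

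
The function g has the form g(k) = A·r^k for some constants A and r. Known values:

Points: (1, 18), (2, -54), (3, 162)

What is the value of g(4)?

-486

Consecutive ratio: -54/18 = -3, and 162/(-54) = -3, so r = -3.
Then A·(-3)^1 = 18 gives A = -6, and g(k) = -6·(-3)^k.
g(4) = -6·(-3)^4 = -486.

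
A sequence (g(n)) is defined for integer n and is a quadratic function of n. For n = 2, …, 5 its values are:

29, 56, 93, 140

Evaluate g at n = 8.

First differences: 27, 37, 47. Second differences: 10, 10.
Level-2 differences are constant, so g has degree 2.
Fitting a degree-2 polynomial gives g(n) = 5n² + 2n + 5.
Then g(8) = 341.

341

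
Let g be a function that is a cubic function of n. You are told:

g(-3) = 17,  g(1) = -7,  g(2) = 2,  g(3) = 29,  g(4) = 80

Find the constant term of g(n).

-4

Write g(n) = an³ + bn² + cn + d; the 5 given values yield a linear system in the 4 coefficients.
Solving, g(n) = n³ + 3n² - 7n - 4.
The constant term is g(0) = -4.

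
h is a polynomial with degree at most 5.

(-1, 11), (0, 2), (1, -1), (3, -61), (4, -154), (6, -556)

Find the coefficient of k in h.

Write h(k) = ak^5 + bk^4 + ck³ + dk² + ek + p; the 6 given values yield a linear system in the 6 coefficients.
Solving, the top 2 coefficients vanish, and h(k) = -3k³ + 3k² - 3k + 2.
The coefficient of k is -3.

-3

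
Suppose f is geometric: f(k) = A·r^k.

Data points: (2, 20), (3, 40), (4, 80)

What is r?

Consecutive ratio: 40/20 = 2, and 80/40 = 2, so r = 2.
Then A·2^2 = 20 gives A = 5, and f(k) = 5·2^k.

2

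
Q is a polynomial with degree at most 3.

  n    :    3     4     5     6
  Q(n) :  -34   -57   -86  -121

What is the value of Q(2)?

-17

First differences: -23, -29, -35. Second differences: -6, -6.
Level-2 differences are constant, so Q has degree 2.
Fitting a degree-2 polynomial gives Q(n) = -3n² - 2n - 1.
Then Q(2) = -17.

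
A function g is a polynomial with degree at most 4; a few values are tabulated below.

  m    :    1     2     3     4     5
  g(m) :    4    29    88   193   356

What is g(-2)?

First differences: 25, 59, 105, 163. Second differences: 34, 46, 58. Third differences: 12, 12.
Level-3 differences are constant, so g has degree 3.
Fitting a degree-3 polynomial gives g(m) = 2m³ + 5m² - 4m + 1.
Then g(-2) = 13.

13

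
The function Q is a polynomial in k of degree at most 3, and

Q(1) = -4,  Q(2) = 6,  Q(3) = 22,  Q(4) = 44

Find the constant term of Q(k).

First differences: 10, 16, 22. Second differences: 6, 6.
Level-2 differences are constant, so Q has degree 2.
Fitting a degree-2 polynomial gives Q(k) = 3k² + k - 8.
The constant term is Q(0) = -8.

-8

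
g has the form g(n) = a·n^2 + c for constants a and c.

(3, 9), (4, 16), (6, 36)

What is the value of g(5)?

25

From g(3) = 9 and g(4) = 16: 9a + c = 9 and 16a + c = 16.
Subtracting: 7a = 7, so a = 1; then c = 9 − 1·9 = 0.
So g(n) = 1n² + 0, and g(5) = 25.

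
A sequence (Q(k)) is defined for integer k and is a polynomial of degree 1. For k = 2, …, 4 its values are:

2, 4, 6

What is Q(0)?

-2

Write Q(k) = ak + b; the 3 given values yield a linear system in the 2 coefficients.
Solving, Q(k) = 2k - 2.
The constant term is Q(0) = -2.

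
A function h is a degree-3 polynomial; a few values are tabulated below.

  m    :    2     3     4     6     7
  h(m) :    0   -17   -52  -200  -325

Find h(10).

-976

Write h(m) = am³ + bm² + cm + d; the 5 given values yield a linear system in the 4 coefficients.
Solving, h(m) = -m³ + 2m + 4.
Then h(10) = -976.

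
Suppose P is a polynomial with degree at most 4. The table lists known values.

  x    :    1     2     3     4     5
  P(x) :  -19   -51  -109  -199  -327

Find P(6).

Write P(x) = ax^4 + bx³ + cx² + dx + e; the 5 given values yield a linear system in the 5 coefficients.
Solving, the leading coefficient vanishes, and P(x) = -x³ - 7x² - 4x - 7.
Then P(6) = -499.

-499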